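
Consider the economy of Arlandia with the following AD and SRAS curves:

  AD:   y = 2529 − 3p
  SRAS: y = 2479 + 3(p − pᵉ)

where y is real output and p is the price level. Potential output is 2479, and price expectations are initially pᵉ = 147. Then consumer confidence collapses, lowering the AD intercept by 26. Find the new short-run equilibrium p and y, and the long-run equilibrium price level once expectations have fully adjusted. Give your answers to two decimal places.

Short run: p = 77.50, y = 2270.50. Long run: p = 8.00.

AD shifts left: new AD is y = 2503 − 3p. With pᵉ = 147, SRAS is y = 2038 + 3p.
Short run: 2503 − 3p = 2038 + 3p gives 465 = 6p, so p = 77.50 and y = 2503 − 3p = 2270.50.
y = 2270.50 is below potential 2479; expectations adjust and SRAS shifts right until y = 2479.
Long run: on the new AD curve, 2479 = 2503 − 3p gives p = 8.00.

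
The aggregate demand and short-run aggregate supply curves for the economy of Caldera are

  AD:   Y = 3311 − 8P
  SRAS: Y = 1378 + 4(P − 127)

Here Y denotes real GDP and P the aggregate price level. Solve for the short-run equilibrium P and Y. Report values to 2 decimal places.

P = 203.42, Y = 1683.67

Write SRAS as Y = 1378 + 4P − 508 = 870 + 4P.
Set AD = SRAS: 3311 − 8P = 870 + 4P, so 2441 = 12P and P = 203.42.
Substituting into AD, Y = 3311 − 8P = 1683.67.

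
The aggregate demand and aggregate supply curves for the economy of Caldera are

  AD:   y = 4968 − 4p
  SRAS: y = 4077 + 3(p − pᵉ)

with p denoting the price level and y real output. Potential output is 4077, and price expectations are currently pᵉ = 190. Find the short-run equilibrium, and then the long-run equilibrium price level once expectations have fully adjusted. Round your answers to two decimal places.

Short run: with pᵉ = 190, SRAS is y = 3507 + 3p. Setting AD = SRAS gives 1461 = 7p, so p = 208.71 and y = 4968 − 4p = 4133.14.
Output 4133.14 is above potential 4077, so over time expected prices rise and SRAS shifts left until y returns to 4077.
Long run: y = 4077 on the AD curve gives 4077 = 4968 − 4p, so p = 222.75.

Short run: p = 208.71, y = 4133.14. Long run: p = 222.75.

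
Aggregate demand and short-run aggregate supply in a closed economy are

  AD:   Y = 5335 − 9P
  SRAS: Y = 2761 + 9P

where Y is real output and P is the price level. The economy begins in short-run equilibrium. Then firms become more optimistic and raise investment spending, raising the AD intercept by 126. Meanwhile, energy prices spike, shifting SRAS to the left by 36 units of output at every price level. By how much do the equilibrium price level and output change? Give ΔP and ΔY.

ΔP = +9, ΔY = +45

After both shocks: AD is Y = 5461 − 9P and SRAS is Y = 2725 + 9P.
Setting them equal: 2736 = 18P, so P = 152.
Y = 5461 − 9·152 = 4093.
Initially P = 143, Y = 4048, so ΔP = +9 and ΔY = +45.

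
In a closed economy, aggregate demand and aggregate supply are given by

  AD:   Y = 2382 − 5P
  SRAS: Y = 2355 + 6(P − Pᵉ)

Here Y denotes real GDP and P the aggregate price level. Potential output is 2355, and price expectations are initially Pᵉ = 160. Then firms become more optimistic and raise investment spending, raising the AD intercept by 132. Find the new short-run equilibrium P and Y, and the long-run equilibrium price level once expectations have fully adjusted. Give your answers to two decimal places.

Short run: P = 101.73, Y = 2005.36. Long run: P = 31.80.

AD shifts right: new AD is Y = 2514 − 5P. With Pᵉ = 160, SRAS is Y = 1395 + 6P.
Short run: 2514 − 5P = 1395 + 6P gives 1119 = 11P, so P = 101.73 and Y = 2514 − 5P = 2005.36.
Y = 2005.36 is below potential 2355; expectations adjust and SRAS shifts right until Y = 2355.
Long run: on the new AD curve, 2355 = 2514 − 5P gives P = 31.80.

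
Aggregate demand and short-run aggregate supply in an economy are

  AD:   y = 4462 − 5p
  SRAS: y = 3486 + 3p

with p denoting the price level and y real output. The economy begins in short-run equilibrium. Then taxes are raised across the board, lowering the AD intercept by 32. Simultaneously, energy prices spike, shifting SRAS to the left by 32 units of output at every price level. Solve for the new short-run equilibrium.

p = 122, y = 3820

After both shocks: AD is y = 4430 − 5p and SRAS is y = 3454 + 3p.
Setting them equal: 976 = 8p, so p = 122.
y = 4430 − 5·122 = 3820.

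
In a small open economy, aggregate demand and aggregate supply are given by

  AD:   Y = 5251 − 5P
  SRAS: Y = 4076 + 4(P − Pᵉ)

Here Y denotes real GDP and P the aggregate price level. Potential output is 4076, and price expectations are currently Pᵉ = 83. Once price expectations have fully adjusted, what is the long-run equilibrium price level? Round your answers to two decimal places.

Long-run P = 235.00

Short run: with Pᵉ = 83, SRAS is Y = 3744 + 4P. Setting AD = SRAS gives 1507 = 9P, so P = 167.44 and Y = 5251 − 5P = 4413.78.
Output 4413.78 is above potential 4076, so over time expected prices rise and SRAS shifts left until Y returns to 4076.
Long run: Y = 4076 on the AD curve gives 4076 = 5251 − 5P, so P = 235.00.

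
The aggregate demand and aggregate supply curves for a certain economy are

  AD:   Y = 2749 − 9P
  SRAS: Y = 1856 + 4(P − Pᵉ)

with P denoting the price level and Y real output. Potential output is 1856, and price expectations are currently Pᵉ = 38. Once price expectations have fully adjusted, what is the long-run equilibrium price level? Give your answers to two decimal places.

Short run: with Pᵉ = 38, SRAS is Y = 1704 + 4P. Setting AD = SRAS gives 1045 = 13P, so P = 80.38 and Y = 2749 − 9P = 2025.54.
Output 2025.54 is above potential 1856, so over time expected prices rise and SRAS shifts left until Y returns to 1856.
Long run: Y = 1856 on the AD curve gives 1856 = 2749 − 9P, so P = 99.22.

Long-run P = 99.22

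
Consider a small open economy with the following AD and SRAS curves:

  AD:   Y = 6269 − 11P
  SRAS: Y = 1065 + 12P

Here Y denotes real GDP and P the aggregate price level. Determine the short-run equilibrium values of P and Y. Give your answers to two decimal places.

Set AD = SRAS: 6269 − 11P = 1065 + 12P, so 5204 = 23P and P = 226.26.
Substituting into AD, Y = 6269 − 11P = 3780.13.

P = 226.26, Y = 3780.13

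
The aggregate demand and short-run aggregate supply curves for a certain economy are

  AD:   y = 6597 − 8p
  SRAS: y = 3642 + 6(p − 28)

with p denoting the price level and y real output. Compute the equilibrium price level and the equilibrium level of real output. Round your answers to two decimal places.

Write SRAS as y = 3642 + 6p − 168 = 3474 + 6p.
Set AD = SRAS: 6597 − 8p = 3474 + 6p, so 3123 = 14p and p = 223.07.
Substituting into AD, y = 6597 − 8p = 4812.43.

p = 223.07, y = 4812.43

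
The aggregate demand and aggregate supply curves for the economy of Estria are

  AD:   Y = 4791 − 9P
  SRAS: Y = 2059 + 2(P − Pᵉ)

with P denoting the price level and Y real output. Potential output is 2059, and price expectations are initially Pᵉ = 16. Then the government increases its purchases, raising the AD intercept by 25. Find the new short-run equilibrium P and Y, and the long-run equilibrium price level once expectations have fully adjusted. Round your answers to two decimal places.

AD shifts right: new AD is Y = 4816 − 9P. With Pᵉ = 16, SRAS is Y = 2027 + 2P.
Short run: 4816 − 9P = 2027 + 2P gives 2789 = 11P, so P = 253.55 and Y = 4816 − 9P = 2534.09.
Y = 2534.09 is above potential 2059; expectations adjust and SRAS shifts left until Y = 2059.
Long run: on the new AD curve, 2059 = 4816 − 9P gives P = 306.33.

Short run: P = 253.55, Y = 2534.09. Long run: P = 306.33.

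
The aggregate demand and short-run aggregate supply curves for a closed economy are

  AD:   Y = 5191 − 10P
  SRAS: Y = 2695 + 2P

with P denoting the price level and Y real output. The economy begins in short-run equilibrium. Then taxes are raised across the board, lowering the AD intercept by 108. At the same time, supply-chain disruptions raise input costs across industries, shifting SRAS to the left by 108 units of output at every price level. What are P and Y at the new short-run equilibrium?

After both shocks: AD is Y = 5083 − 10P and SRAS is Y = 2587 + 2P.
Setting them equal: 2496 = 12P, so P = 208.
Y = 5083 − 10·208 = 3003.

P = 208, Y = 3003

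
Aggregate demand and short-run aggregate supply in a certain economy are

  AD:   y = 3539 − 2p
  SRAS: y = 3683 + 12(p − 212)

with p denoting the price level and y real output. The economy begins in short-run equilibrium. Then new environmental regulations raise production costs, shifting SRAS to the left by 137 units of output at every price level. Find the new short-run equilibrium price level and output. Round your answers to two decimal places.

This is a negative supply shock: SRAS shifts left.
New SRAS: y = 1002 + 12p.
Set AD = SRAS: 3539 − 2p = 1002 + 12p, so 2537 = 14p and p = 181.21.
Substituting into AD, y = 3176.57.

p = 181.21, y = 3176.57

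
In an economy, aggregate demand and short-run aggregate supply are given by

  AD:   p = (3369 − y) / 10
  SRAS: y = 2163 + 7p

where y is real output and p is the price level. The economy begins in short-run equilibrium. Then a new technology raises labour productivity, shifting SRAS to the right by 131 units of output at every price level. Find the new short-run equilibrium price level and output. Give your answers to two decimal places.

p = 63.24, y = 2736.65

This is a positive supply shock: SRAS shifts right.
New SRAS: y = 2294 + 7p.
Set AD = SRAS: 3369 − 10p = 2294 + 7p, so 1075 = 17p and p = 63.24.
Substituting into AD, y = 2736.65.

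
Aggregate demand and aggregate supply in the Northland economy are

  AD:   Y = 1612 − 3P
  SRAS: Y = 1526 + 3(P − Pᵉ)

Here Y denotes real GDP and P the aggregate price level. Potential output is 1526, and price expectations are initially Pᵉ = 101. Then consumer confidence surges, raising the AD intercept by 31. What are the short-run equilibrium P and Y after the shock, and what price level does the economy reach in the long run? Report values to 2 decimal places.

AD shifts right: new AD is Y = 1643 − 3P. With Pᵉ = 101, SRAS is Y = 1223 + 3P.
Short run: 1643 − 3P = 1223 + 3P gives 420 = 6P, so P = 70.00 and Y = 1643 − 3P = 1433.00.
Y = 1433.00 is below potential 1526; expectations adjust and SRAS shifts right until Y = 1526.
Long run: on the new AD curve, 1526 = 1643 − 3P gives P = 39.00.

Short run: P = 70.00, Y = 1433.00. Long run: P = 39.00.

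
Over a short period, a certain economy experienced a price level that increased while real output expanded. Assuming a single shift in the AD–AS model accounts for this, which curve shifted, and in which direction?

AD shifted right

P rose and Y rose. An AD shift moves P and Y in the same direction; an SRAS shift moves them in opposite directions.
Here P and Y moved in the same direction, so the AD curve shifted.
Since Y rose, AD shifted right.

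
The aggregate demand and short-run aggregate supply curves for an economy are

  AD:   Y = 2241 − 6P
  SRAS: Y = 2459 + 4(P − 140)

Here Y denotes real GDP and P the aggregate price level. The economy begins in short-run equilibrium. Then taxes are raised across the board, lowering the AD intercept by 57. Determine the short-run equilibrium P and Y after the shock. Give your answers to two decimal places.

P = 28.50, Y = 2013.00

This is a negative demand shock: AD shifts left.
New AD: Y = 2184 − 6P.
SRAS can be written Y = 1899 + 4P.
Set AD = SRAS: 2184 − 6P = 1899 + 4P, so 285 = 10P and P = 28.50.
Substituting into AD, Y = 2013.00.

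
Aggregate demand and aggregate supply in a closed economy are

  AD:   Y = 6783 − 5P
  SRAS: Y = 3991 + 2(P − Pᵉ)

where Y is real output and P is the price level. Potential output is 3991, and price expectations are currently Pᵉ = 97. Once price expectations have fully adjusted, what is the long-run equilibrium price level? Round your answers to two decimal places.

Long-run P = 558.40

Short run: with Pᵉ = 97, SRAS is Y = 3797 + 2P. Setting AD = SRAS gives 2986 = 7P, so P = 426.57 and Y = 6783 − 5P = 4650.14.
Output 4650.14 is above potential 3991, so over time expected prices rise and SRAS shifts left until Y returns to 3991.
Long run: Y = 3991 on the AD curve gives 3991 = 6783 − 5P, so P = 558.40.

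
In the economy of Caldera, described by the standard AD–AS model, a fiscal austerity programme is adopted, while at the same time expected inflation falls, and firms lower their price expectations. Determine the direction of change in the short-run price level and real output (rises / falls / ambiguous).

Price level: falls; output: ambiguous

The first event is a negative demand shock: AD shifts left, which by itself pushes P down and Y down.
The second is a favourable supply shock: SRAS shifts right, which by itself pushes P down and Y up.
Both shocks push P down, so P falls. The two shocks push Y in opposite directions, so the effect on Y is ambiguous.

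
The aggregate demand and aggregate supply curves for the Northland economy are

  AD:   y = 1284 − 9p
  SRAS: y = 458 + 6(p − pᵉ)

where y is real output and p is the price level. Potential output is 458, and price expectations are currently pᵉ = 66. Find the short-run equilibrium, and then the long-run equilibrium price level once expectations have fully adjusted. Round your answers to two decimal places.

Short run: with pᵉ = 66, SRAS is y = 62 + 6p. Setting AD = SRAS gives 1222 = 15p, so p = 81.47 and y = 1284 − 9p = 550.80.
Output 550.80 is above potential 458, so over time expected prices rise and SRAS shifts left until y returns to 458.
Long run: y = 458 on the AD curve gives 458 = 1284 − 9p, so p = 91.78.

Short run: p = 81.47, y = 550.80. Long run: p = 91.78.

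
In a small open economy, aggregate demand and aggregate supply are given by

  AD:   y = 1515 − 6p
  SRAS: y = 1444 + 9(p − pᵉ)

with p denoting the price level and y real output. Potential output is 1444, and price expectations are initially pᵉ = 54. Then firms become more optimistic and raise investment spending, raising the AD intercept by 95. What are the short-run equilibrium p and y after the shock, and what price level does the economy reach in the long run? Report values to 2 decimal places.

Short run: p = 43.47, y = 1349.20. Long run: p = 27.67.

AD shifts right: new AD is y = 1610 − 6p. With pᵉ = 54, SRAS is y = 958 + 9p.
Short run: 1610 − 6p = 958 + 9p gives 652 = 15p, so p = 43.47 and y = 1610 − 6p = 1349.20.
y = 1349.20 is below potential 1444; expectations adjust and SRAS shifts right until y = 1444.
Long run: on the new AD curve, 1444 = 1610 − 6p gives p = 27.67.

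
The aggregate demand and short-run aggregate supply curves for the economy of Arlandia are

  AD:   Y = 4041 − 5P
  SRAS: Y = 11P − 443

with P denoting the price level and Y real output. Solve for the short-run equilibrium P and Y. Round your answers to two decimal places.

P = 280.25, Y = 2639.75

Set AD = SRAS: 4041 − 5P = 11P − 443, so 4484 = 16P and P = 280.25.
Substituting into AD, Y = 4041 − 5P = 2639.75.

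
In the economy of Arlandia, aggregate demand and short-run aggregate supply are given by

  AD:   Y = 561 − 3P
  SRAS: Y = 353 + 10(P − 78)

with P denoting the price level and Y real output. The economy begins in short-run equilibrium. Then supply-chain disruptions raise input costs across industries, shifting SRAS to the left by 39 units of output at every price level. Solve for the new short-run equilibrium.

This is a negative supply shock: SRAS shifts left.
New SRAS: Y = 10P − 466.
Set AD = SRAS: 561 − 3P = 10P − 466, so 1027 = 13P and P = 79.
Y = 561 − 3·79 = 324.

P = 79, Y = 324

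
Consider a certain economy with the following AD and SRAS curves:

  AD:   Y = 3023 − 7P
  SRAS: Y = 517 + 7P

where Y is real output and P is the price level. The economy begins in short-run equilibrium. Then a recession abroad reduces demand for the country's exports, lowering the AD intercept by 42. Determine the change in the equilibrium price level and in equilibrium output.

This is a negative demand shock: AD shifts left.
New AD: Y = 2981 − 7P.
Set AD = SRAS: 2981 − 7P = 517 + 7P, so 2464 = 14P and P = 176.
Y = 2981 − 7·176 = 1749.
Initially P = 179, Y = 1770, so ΔP = -3 and ΔY = -21.

ΔP = -3, ΔY = -21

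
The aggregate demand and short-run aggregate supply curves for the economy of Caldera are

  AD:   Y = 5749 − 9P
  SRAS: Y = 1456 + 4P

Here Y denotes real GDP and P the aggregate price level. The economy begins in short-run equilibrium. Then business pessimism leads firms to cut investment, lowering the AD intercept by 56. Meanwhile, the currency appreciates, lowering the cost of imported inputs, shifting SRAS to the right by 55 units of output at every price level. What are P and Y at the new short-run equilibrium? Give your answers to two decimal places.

P = 321.69, Y = 2797.77

After both shocks: AD is Y = 5693 − 9P and SRAS is Y = 1511 + 4P.
Setting them equal: 4182 = 13P, so P = 321.69.
Substituting into AD, Y = 2797.77.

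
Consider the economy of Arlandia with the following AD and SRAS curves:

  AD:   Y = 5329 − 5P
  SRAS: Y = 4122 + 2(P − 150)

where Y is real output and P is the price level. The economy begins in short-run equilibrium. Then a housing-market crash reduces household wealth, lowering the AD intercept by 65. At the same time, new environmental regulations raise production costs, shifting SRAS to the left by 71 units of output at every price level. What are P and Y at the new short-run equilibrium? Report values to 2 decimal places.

After both shocks: AD is Y = 5264 − 5P and SRAS is Y = 3751 + 2P.
Setting them equal: 1513 = 7P, so P = 216.14.
Substituting into AD, Y = 4183.29.

P = 216.14, Y = 4183.29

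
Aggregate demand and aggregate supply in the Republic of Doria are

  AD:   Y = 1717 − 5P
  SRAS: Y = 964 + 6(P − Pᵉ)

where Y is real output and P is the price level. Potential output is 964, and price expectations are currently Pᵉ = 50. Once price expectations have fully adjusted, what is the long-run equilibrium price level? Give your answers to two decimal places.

Short run: with Pᵉ = 50, SRAS is Y = 664 + 6P. Setting AD = SRAS gives 1053 = 11P, so P = 95.73 and Y = 1717 − 5P = 1238.36.
Output 1238.36 is above potential 964, so over time expected prices rise and SRAS shifts left until Y returns to 964.
Long run: Y = 964 on the AD curve gives 964 = 1717 − 5P, so P = 150.60.

Long-run P = 150.60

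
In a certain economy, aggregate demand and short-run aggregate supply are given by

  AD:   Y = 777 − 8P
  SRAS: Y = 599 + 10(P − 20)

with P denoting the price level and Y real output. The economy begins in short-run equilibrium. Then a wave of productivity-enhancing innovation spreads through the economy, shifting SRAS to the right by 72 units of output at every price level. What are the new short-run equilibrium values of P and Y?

P = 17, Y = 641

This is a positive supply shock: SRAS shifts right.
New SRAS: Y = 471 + 10P.
Set AD = SRAS: 777 − 8P = 471 + 10P, so 306 = 18P and P = 17.
Y = 777 − 8·17 = 641.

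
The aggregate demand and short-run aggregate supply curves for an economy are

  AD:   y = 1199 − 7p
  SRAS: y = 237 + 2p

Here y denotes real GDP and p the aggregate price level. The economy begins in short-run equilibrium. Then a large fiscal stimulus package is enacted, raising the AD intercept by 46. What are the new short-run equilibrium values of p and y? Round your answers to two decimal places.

This is a positive demand shock: AD shifts right.
New AD: y = 1245 − 7p.
Set AD = SRAS: 1245 − 7p = 237 + 2p, so 1008 = 9p and p = 112.00.
Substituting into AD, y = 461.00.

p = 112.00, y = 461.00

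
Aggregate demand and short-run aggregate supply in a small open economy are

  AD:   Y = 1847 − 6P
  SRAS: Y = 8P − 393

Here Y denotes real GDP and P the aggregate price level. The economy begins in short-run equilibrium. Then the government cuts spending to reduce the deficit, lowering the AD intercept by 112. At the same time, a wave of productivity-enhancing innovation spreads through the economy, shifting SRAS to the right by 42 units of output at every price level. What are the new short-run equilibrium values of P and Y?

P = 149, Y = 841

After both shocks: AD is Y = 1735 − 6P and SRAS is Y = 8P − 351.
Setting them equal: 2086 = 14P, so P = 149.
Y = 1735 − 6·149 = 841.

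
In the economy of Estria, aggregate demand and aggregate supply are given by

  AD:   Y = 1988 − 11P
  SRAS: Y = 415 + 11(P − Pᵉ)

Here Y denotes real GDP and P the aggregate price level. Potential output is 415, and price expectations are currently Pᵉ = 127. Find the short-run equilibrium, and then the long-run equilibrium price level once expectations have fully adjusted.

Short run: with Pᵉ = 127, SRAS is Y = 11P − 982. Setting AD = SRAS gives 2970 = 22P, so P = 135 and Y = 1988 − 11·135 = 503.
Output 503 is above potential 415, so over time expected prices rise and SRAS shifts left until Y returns to 415.
Long run: Y = 415 on the AD curve gives 415 = 1988 − 11P, so P = 143.

Short run: P = 135, Y = 503. Long run: P = 143.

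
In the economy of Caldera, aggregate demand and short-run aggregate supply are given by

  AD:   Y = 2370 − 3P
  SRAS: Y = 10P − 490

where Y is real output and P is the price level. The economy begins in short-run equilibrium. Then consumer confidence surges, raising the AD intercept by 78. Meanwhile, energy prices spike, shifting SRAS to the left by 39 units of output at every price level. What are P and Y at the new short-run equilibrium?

P = 229, Y = 1761

After both shocks: AD is Y = 2448 − 3P and SRAS is Y = 10P − 529.
Setting them equal: 2977 = 13P, so P = 229.
Y = 2448 − 3·229 = 1761.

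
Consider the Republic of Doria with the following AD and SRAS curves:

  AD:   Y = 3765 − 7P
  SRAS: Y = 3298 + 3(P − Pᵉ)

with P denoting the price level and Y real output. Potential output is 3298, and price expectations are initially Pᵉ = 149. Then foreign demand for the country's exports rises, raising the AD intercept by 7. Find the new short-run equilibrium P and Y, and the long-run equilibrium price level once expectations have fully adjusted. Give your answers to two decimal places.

Short run: P = 92.10, Y = 3127.30. Long run: P = 67.71.

AD shifts right: new AD is Y = 3772 − 7P. With Pᵉ = 149, SRAS is Y = 2851 + 3P.
Short run: 3772 − 7P = 2851 + 3P gives 921 = 10P, so P = 92.10 and Y = 3772 − 7P = 3127.30.
Y = 3127.30 is below potential 3298; expectations adjust and SRAS shifts right until Y = 3298.
Long run: on the new AD curve, 3298 = 3772 − 7P gives P = 67.71.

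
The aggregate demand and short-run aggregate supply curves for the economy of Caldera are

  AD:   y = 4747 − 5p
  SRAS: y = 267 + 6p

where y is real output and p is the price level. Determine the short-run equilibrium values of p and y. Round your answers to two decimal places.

Set AD = SRAS: 4747 − 5p = 267 + 6p, so 4480 = 11p and p = 407.27.
Substituting into AD, y = 4747 − 5p = 2710.64.

p = 407.27, y = 2710.64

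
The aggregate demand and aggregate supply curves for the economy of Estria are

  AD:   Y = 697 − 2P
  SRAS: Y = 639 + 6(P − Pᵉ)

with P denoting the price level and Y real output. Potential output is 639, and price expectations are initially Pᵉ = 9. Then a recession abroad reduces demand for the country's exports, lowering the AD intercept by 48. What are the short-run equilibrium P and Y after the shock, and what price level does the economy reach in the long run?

Short run: P = 8, Y = 633. Long run: P = 5.

AD shifts left: new AD is Y = 649 − 2P. With Pᵉ = 9, SRAS is Y = 585 + 6P.
Short run: 649 − 2P = 585 + 6P gives 64 = 8P, so P = 8 and Y = 649 − 2·8 = 633.
Y = 633 is below potential 639; expectations adjust and SRAS shifts right until Y = 639.
Long run: on the new AD curve, 639 = 649 − 2P gives P = 5.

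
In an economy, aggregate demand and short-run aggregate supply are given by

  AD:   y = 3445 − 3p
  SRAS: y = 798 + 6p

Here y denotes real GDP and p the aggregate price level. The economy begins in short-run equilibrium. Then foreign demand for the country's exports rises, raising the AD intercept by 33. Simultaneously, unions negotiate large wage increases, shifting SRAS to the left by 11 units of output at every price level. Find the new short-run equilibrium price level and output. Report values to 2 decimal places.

After both shocks: AD is y = 3478 − 3p and SRAS is y = 787 + 6p.
Setting them equal: 2691 = 9p, so p = 299.00.
Substituting into AD, y = 2581.00.

p = 299.00, y = 2581.00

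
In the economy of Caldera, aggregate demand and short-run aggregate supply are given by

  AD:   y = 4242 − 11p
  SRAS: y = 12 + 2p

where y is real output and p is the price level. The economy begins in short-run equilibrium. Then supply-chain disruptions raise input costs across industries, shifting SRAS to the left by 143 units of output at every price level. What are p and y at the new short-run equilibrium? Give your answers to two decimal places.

This is a negative supply shock: SRAS shifts left.
New SRAS: y = 2p − 131.
Set AD = SRAS: 4242 − 11p = 2p − 131, so 4373 = 13p and p = 336.38.
Substituting into AD, y = 541.77.

p = 336.38, y = 541.77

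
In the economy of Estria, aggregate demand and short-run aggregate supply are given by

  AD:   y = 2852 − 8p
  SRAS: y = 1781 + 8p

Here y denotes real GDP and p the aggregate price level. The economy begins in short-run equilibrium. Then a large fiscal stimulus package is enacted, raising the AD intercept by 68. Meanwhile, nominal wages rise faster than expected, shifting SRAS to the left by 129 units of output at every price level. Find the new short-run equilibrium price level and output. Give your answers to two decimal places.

After both shocks: AD is y = 2920 − 8p and SRAS is y = 1652 + 8p.
Setting them equal: 1268 = 16p, so p = 79.25.
Substituting into AD, y = 2286.00.

p = 79.25, y = 2286.00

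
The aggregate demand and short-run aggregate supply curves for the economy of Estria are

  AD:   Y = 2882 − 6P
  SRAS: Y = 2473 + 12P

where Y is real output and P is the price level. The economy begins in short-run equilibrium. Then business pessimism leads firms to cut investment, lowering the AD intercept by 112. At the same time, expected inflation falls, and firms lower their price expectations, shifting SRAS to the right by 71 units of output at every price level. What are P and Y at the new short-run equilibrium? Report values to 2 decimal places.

P = 12.56, Y = 2694.67

After both shocks: AD is Y = 2770 − 6P and SRAS is Y = 2544 + 12P.
Setting them equal: 226 = 18P, so P = 12.56.
Substituting into AD, Y = 2694.67.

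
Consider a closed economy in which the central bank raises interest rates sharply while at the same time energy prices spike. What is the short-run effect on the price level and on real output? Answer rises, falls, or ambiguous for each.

The first event is a negative demand shock: AD shifts left, which by itself pushes P down and Y down.
The second is an adverse supply shock: SRAS shifts left, which by itself pushes P up and Y down.
The two shocks push P in opposite directions, so the effect on P is ambiguous. Both shocks push Y down, so Y falls.

Price level: ambiguous; output: falls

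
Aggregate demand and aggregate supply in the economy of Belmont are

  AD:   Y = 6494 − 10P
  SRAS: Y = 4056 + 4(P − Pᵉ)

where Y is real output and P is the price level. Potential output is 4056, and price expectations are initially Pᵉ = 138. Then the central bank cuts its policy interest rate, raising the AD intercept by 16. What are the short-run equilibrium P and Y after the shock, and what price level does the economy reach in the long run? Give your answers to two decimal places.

AD shifts right: new AD is Y = 6510 − 10P. With Pᵉ = 138, SRAS is Y = 3504 + 4P.
Short run: 6510 − 10P = 3504 + 4P gives 3006 = 14P, so P = 214.71 and Y = 6510 − 10P = 4362.86.
Y = 4362.86 is above potential 4056; expectations adjust and SRAS shifts left until Y = 4056.
Long run: on the new AD curve, 4056 = 6510 − 10P gives P = 245.40.

Short run: P = 214.71, Y = 4362.86. Long run: P = 245.40.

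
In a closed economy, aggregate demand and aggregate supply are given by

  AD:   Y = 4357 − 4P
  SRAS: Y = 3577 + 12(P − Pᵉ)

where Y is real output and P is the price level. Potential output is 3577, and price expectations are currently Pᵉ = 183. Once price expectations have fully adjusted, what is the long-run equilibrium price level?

Short run: with Pᵉ = 183, SRAS is Y = 1381 + 12P. Setting AD = SRAS gives 2976 = 16P, so P = 186 and Y = 4357 − 4·186 = 3613.
Output 3613 is above potential 3577, so over time expected prices rise and SRAS shifts left until Y returns to 3577.
Long run: Y = 3577 on the AD curve gives 3577 = 4357 − 4P, so P = 195.

Long-run P = 195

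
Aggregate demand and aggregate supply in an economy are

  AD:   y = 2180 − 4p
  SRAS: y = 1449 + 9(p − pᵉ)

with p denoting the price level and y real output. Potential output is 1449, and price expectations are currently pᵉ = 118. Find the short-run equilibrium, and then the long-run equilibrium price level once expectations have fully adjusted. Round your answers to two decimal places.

Short run: with pᵉ = 118, SRAS is y = 387 + 9p. Setting AD = SRAS gives 1793 = 13p, so p = 137.92 and y = 2180 − 4p = 1628.31.
Output 1628.31 is above potential 1449, so over time expected prices rise and SRAS shifts left until y returns to 1449.
Long run: y = 1449 on the AD curve gives 1449 = 2180 − 4p, so p = 182.75.

Short run: p = 137.92, y = 1628.31. Long run: p = 182.75.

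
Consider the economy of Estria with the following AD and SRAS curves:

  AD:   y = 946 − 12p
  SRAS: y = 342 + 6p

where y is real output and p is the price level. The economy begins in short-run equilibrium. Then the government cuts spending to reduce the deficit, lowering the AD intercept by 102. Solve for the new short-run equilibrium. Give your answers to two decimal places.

p = 27.89, y = 509.33

This is a negative demand shock: AD shifts left.
New AD: y = 844 − 12p.
Set AD = SRAS: 844 − 12p = 342 + 6p, so 502 = 18p and p = 27.89.
Substituting into AD, y = 509.33.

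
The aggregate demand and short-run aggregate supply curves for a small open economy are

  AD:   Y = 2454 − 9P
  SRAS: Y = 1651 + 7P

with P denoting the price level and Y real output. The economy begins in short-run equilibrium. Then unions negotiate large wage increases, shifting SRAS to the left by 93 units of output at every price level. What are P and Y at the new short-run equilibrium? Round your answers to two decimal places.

This is a negative supply shock: SRAS shifts left.
New SRAS: Y = 1558 + 7P.
Set AD = SRAS: 2454 − 9P = 1558 + 7P, so 896 = 16P and P = 56.00.
Substituting into AD, Y = 1950.00.

P = 56.00, Y = 1950.00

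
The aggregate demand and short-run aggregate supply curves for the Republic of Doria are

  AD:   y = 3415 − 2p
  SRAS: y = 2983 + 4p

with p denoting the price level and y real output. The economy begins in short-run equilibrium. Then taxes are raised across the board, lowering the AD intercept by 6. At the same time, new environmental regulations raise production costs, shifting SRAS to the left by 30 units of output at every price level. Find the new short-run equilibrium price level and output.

p = 76, y = 3257

After both shocks: AD is y = 3409 − 2p and SRAS is y = 2953 + 4p.
Setting them equal: 456 = 6p, so p = 76.
y = 3409 − 2·76 = 3257.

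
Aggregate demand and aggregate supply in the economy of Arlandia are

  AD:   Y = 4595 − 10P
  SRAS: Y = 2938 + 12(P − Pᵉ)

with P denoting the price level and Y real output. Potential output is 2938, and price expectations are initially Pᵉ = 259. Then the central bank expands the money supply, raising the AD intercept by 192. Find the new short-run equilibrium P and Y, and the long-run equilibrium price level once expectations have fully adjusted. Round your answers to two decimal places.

AD shifts right: new AD is Y = 4787 − 10P. With Pᵉ = 259, SRAS is Y = 12P − 170.
Short run: 4787 − 10P = 12P − 170 gives 4957 = 22P, so P = 225.32 and Y = 4787 − 10P = 2533.82.
Y = 2533.82 is below potential 2938; expectations adjust and SRAS shifts right until Y = 2938.
Long run: on the new AD curve, 2938 = 4787 − 10P gives P = 184.90.

Short run: P = 225.32, Y = 2533.82. Long run: P = 184.90.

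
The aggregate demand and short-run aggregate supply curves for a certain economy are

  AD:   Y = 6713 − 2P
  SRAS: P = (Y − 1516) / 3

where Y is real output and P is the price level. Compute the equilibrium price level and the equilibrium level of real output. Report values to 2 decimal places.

P = 1039.40, Y = 4634.20

Rearrange SRAS to Y = 1516 + 3P.
Set AD = SRAS: 6713 − 2P = 1516 + 3P, so 5197 = 5P and P = 1039.40.
Substituting into AD, Y = 6713 − 2P = 4634.20.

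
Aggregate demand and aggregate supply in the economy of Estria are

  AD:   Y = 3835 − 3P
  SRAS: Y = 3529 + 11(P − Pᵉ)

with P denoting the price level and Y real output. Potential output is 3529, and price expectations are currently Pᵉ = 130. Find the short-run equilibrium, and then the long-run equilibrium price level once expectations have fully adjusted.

Short run: P = 124, Y = 3463. Long run: P = 102.

Short run: with Pᵉ = 130, SRAS is Y = 2099 + 11P. Setting AD = SRAS gives 1736 = 14P, so P = 124 and Y = 3835 − 3·124 = 3463.
Output 3463 is below potential 3529, so over time expected prices fall and SRAS shifts right until Y returns to 3529.
Long run: Y = 3529 on the AD curve gives 3529 = 3835 − 3P, so P = 102.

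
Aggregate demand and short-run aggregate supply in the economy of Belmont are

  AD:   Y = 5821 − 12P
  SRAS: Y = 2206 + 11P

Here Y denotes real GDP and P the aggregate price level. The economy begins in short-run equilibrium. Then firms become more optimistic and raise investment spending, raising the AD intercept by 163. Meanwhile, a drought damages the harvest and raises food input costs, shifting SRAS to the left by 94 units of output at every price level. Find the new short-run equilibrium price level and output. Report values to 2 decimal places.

P = 168.35, Y = 3963.83

After both shocks: AD is Y = 5984 − 12P and SRAS is Y = 2112 + 11P.
Setting them equal: 3872 = 23P, so P = 168.35.
Substituting into AD, Y = 3963.83.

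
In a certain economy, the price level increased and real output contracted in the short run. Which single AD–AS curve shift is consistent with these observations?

P rose and Y fell. An AD shift moves P and Y in the same direction; an SRAS shift moves them in opposite directions.
Here P and Y moved in opposite directions, so the SRAS curve shifted.
Since Y fell, SRAS shifted left.

SRAS shifted left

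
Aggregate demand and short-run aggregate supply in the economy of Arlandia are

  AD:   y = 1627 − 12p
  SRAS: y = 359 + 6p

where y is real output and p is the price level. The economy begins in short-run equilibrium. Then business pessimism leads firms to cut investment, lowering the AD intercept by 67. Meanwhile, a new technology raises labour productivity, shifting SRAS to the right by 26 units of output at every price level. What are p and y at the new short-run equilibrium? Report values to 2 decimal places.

p = 65.28, y = 776.67

After both shocks: AD is y = 1560 − 12p and SRAS is y = 385 + 6p.
Setting them equal: 1175 = 18p, so p = 65.28.
Substituting into AD, y = 776.67.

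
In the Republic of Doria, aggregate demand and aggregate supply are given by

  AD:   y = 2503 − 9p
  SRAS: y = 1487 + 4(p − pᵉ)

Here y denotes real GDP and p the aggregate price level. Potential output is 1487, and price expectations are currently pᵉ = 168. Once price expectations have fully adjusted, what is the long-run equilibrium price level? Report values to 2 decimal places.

Short run: with pᵉ = 168, SRAS is y = 815 + 4p. Setting AD = SRAS gives 1688 = 13p, so p = 129.85 and y = 2503 − 9p = 1334.38.
Output 1334.38 is below potential 1487, so over time expected prices fall and SRAS shifts right until y returns to 1487.
Long run: y = 1487 on the AD curve gives 1487 = 2503 − 9p, so p = 112.89.

Long-run p = 112.89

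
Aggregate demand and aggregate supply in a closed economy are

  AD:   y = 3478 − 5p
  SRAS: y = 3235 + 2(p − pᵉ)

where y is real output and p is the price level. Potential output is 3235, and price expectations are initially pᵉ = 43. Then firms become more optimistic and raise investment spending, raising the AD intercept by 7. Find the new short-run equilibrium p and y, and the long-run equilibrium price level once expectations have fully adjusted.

Short run: p = 48, y = 3245. Long run: p = 50.

AD shifts right: new AD is y = 3485 − 5p. With pᵉ = 43, SRAS is y = 3149 + 2p.
Short run: 3485 − 5p = 3149 + 2p gives 336 = 7p, so p = 48 and y = 3485 − 5·48 = 3245.
y = 3245 is above potential 3235; expectations adjust and SRAS shifts left until y = 3235.
Long run: on the new AD curve, 3235 = 3485 − 5p gives p = 50.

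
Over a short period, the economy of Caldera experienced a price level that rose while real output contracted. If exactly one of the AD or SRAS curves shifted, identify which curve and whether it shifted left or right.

SRAS shifted left

P rose and Y fell. An AD shift moves P and Y in the same direction; an SRAS shift moves them in opposite directions.
Here P and Y moved in opposite directions, so the SRAS curve shifted.
Since Y fell, SRAS shifted left.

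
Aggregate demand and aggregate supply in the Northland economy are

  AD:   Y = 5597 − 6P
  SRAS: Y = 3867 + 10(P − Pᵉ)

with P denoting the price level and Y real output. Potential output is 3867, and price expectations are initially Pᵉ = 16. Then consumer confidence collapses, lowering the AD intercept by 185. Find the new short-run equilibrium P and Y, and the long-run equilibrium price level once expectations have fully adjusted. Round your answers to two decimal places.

AD shifts left: new AD is Y = 5412 − 6P. With Pᵉ = 16, SRAS is Y = 3707 + 10P.
Short run: 5412 − 6P = 3707 + 10P gives 1705 = 16P, so P = 106.56 and Y = 5412 − 6P = 4772.63.
Y = 4772.63 is above potential 3867; expectations adjust and SRAS shifts left until Y = 3867.
Long run: on the new AD curve, 3867 = 5412 − 6P gives P = 257.50.

Short run: P = 106.56, Y = 4772.63. Long run: P = 257.50.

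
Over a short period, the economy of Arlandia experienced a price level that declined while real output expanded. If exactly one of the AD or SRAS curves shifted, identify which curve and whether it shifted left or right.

P fell and Y rose. An AD shift moves P and Y in the same direction; an SRAS shift moves them in opposite directions.
Here P and Y moved in opposite directions, so the SRAS curve shifted.
Since Y rose, SRAS shifted right.

SRAS shifted right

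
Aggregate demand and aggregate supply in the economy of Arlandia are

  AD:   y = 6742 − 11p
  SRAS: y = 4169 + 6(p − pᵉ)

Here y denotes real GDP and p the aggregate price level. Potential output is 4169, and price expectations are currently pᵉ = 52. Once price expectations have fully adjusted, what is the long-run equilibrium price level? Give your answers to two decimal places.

Short run: with pᵉ = 52, SRAS is y = 3857 + 6p. Setting AD = SRAS gives 2885 = 17p, so p = 169.71 and y = 6742 − 11p = 4875.24.
Output 4875.24 is above potential 4169, so over time expected prices rise and SRAS shifts left until y returns to 4169.
Long run: y = 4169 on the AD curve gives 4169 = 6742 − 11p, so p = 233.91.

Long-run p = 233.91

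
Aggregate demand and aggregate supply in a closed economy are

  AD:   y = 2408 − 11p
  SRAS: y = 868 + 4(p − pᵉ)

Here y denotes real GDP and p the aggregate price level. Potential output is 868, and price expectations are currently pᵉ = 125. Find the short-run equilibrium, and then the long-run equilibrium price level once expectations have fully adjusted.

Short run: p = 136, y = 912. Long run: p = 140.

Short run: with pᵉ = 125, SRAS is y = 368 + 4p. Setting AD = SRAS gives 2040 = 15p, so p = 136 and y = 2408 − 11·136 = 912.
Output 912 is above potential 868, so over time expected prices rise and SRAS shifts left until y returns to 868.
Long run: y = 868 on the AD curve gives 868 = 2408 − 11p, so p = 140.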